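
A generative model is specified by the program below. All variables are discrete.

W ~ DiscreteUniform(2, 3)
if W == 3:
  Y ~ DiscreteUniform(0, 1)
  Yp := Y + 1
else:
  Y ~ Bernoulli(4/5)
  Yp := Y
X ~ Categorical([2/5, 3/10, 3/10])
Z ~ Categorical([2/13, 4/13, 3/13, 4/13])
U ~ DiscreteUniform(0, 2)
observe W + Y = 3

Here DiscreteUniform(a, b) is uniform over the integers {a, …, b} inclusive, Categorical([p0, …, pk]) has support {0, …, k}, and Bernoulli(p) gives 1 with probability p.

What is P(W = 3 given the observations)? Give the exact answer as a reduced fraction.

P(W = 3 | obs) = 5/13

Enumerate traces; 72 have nonzero weight after conditioning:
  (W=2, Y=1, X=0, Z=0, U=0) weight 8/975
  (W=2, Y=1, X=0, Z=0, U=1) weight 8/975
  (W=2, Y=1, X=0, Z=0, U=2) weight 8/975
  (W=2, Y=1, X=0, Z=1, U=0) weight 16/975
  (W=2, Y=1, X=0, Z=1, U=1) weight 16/975
  (W=2, Y=1, X=0, Z=1, U=2) weight 16/975
  (W=2, Y=1, X=0, Z=2, U=0) weight 4/325
  (W=2, Y=1, X=0, Z=2, U=1) weight 4/325
  (W=3, Y=0, X=0, Z=0, U=0) weight 1/195
  … 63 more
Group by W:
  weight(W=2) = 2/5
  weight(W=3) = 1/4
Total weight = 2/5 + 1/4 = 13/20
P(W=2 | obs) = 2/5 / 13/20 = 8/13
P(W=3 | obs) = 1/4 / 13/20 = 5/13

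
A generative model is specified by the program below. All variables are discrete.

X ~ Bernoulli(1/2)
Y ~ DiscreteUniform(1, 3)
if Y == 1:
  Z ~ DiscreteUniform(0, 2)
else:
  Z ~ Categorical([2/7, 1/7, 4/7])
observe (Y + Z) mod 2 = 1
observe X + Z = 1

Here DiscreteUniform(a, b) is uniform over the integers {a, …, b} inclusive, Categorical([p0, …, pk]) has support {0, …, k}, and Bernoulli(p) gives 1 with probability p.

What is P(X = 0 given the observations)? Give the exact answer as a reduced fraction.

P(X = 0 | obs) = 3/16

Enumerate traces; 3 have nonzero weight after conditioning:
  (X=0, Y=2, Z=1) weight 1/42
  (X=1, Y=1, Z=0) weight 1/18
  (X=1, Y=3, Z=0) weight 1/21
Group by X:
  weight(X=0) = 1/42
  weight(X=1) = 13/126
Total weight = 1/42 + 13/126 = 8/63
P(X=0 | obs) = 1/42 / 8/63 = 3/16
P(X=1 | obs) = 13/126 / 8/63 = 13/16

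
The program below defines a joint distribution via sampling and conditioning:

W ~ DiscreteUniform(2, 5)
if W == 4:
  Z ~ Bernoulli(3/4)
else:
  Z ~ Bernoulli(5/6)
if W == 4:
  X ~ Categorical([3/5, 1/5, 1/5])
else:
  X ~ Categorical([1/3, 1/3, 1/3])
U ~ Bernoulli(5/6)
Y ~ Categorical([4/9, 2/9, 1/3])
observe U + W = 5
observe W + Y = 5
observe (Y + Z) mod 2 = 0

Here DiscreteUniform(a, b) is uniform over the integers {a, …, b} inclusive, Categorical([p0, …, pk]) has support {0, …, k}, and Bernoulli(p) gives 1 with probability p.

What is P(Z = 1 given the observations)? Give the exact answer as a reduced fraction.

Enumerate traces; 6 have nonzero weight after conditioning:
  (W=4, Z=1, X=0, U=1, Y=1) weight 1/48
  (W=4, Z=1, X=1, U=1, Y=1) weight 1/144
  (W=4, Z=1, X=2, U=1, Y=1) weight 1/144
  (W=5, Z=0, X=0, U=0, Y=0) weight 1/972
  (W=5, Z=0, X=1, U=0, Y=0) weight 1/972
  (W=5, Z=0, X=2, U=0, Y=0) weight 1/972
Group by Z:
  weight(Z=0) = 1/324
  weight(Z=1) = 5/144
Total weight = 1/324 + 5/144 = 49/1296
P(Z=0 | obs) = 1/324 / 49/1296 = 4/49
P(Z=1 | obs) = 5/144 / 49/1296 = 45/49

P(Z = 1 | obs) = 45/49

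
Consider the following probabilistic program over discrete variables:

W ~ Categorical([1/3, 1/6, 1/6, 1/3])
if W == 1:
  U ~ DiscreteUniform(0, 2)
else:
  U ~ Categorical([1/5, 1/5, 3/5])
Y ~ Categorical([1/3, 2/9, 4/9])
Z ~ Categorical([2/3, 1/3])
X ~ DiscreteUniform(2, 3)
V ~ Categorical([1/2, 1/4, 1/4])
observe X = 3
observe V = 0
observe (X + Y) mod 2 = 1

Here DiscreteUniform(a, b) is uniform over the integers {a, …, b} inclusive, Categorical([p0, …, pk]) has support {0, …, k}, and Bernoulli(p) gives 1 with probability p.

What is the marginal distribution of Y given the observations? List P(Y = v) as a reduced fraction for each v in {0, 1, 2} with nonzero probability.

Enumerate traces; 48 have nonzero weight after conditioning:
  (W=0, U=0, Y=0, Z=0, X=3, V=0) weight 1/270
  (W=0, U=0, Y=0, Z=1, X=3, V=0) weight 1/540
  (W=0, U=0, Y=2, Z=0, X=3, V=0) weight 2/405
  (W=0, U=0, Y=2, Z=1, X=3, V=0) weight 1/405
  (W=0, U=1, Y=0, Z=0, X=3, V=0) weight 1/270
  (W=0, U=1, Y=0, Z=1, X=3, V=0) weight 1/540
  (W=0, U=1, Y=2, Z=0, X=3, V=0) weight 2/405
  (W=0, U=1, Y=2, Z=1, X=3, V=0) weight 1/405
  … 40 more
Group by Y:
  weight(Y=0) = 1/12
  weight(Y=2) = 1/9
Total weight = 1/12 + 1/9 = 7/36
P(Y=0 | obs) = 1/12 / 7/36 = 3/7
P(Y=2 | obs) = 1/9 / 7/36 = 4/7

P(Y=0) = 3/7, P(Y=2) = 4/7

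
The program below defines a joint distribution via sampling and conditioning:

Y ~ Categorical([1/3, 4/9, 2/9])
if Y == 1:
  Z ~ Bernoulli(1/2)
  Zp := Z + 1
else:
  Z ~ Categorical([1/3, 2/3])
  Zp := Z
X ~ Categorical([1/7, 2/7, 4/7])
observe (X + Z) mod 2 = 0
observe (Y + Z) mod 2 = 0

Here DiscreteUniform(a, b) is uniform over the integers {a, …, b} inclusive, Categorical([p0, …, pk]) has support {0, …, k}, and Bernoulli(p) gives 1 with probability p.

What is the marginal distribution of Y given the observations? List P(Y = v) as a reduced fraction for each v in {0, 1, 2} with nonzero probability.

Enumerate traces; 5 have nonzero weight after conditioning:
  (Y=0, Z=0, X=0) weight 1/63
  (Y=0, Z=0, X=2) weight 4/63
  (Y=1, Z=1, X=1) weight 4/63
  (Y=2, Z=0, X=0) weight 2/189
  (Y=2, Z=0, X=2) weight 8/189
Group by Y:
  weight(Y=0) = 5/63
  weight(Y=1) = 4/63
  weight(Y=2) = 10/189
Total weight = 5/63 + 4/63 + 10/189 = 37/189
P(Y=0 | obs) = 5/63 / 37/189 = 15/37
P(Y=1 | obs) = 4/63 / 37/189 = 12/37
P(Y=2 | obs) = 10/189 / 37/189 = 10/37

P(Y=0) = 15/37, P(Y=1) = 12/37, P(Y=2) = 10/37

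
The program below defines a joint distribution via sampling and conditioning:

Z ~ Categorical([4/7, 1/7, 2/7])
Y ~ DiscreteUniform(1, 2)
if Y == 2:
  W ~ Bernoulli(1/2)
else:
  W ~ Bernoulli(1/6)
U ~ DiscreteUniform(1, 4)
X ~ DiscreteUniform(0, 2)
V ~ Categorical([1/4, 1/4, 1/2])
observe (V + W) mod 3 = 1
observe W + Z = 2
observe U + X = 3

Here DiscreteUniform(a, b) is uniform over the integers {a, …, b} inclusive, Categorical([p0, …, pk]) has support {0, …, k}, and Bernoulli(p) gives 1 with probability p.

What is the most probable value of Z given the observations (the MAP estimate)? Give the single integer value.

argmax_v P(Z = v | obs) = 2

Enumerate traces; 12 have nonzero weight after conditioning:
  (Z=1, Y=1, W=1, U=1, X=2, V=0) weight 1/4032
  (Z=1, Y=1, W=1, U=2, X=1, V=0) weight 1/4032
  (Z=1, Y=1, W=1, U=3, X=0, V=0) weight 1/4032
  (Z=1, Y=2, W=1, U=1, X=2, V=0) weight 1/1344
  (Z=1, Y=2, W=1, U=2, X=1, V=0) weight 1/1344
  (Z=1, Y=2, W=1, U=3, X=0, V=0) weight 1/1344
  (Z=2, Y=1, W=0, U=1, X=2, V=1) weight 5/2016
  (Z=2, Y=1, W=0, U=2, X=1, V=1) weight 5/2016
  … 4 more
Group by Z:
  weight(Z=1) = 1/336
  weight(Z=2) = 1/84
Total weight = 1/336 + 1/84 = 5/336
P(Z=1 | obs) = 1/336 / 5/336 = 1/5
P(Z=2 | obs) = 1/84 / 5/336 = 4/5
argmax = 2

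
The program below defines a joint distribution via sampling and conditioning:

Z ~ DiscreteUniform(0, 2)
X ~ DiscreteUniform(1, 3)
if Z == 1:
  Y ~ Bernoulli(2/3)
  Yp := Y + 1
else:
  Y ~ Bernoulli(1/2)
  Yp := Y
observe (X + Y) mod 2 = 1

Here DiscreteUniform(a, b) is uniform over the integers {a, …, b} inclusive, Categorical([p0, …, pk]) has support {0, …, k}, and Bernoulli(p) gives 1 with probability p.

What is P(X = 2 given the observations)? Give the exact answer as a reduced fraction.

P(X = 2 | obs) = 5/13

Enumerate traces; 9 have nonzero weight after conditioning:
  (Z=0, X=1, Y=0) weight 1/18
  (Z=0, X=2, Y=1) weight 1/18
  (Z=0, X=3, Y=0) weight 1/18
  (Z=1, X=1, Y=0) weight 1/27
  (Z=1, X=2, Y=1) weight 2/27
  (Z=1, X=3, Y=0) weight 1/27
  (Z=2, X=1, Y=0) weight 1/18
  (Z=2, X=2, Y=1) weight 1/18
  … 1 more
Group by X:
  weight(X=1) = 4/27
  weight(X=2) = 5/27
  weight(X=3) = 4/27
Total weight = 4/27 + 5/27 + 4/27 = 13/27
P(X=1 | obs) = 4/27 / 13/27 = 4/13
P(X=2 | obs) = 5/27 / 13/27 = 5/13
P(X=3 | obs) = 4/27 / 13/27 = 4/13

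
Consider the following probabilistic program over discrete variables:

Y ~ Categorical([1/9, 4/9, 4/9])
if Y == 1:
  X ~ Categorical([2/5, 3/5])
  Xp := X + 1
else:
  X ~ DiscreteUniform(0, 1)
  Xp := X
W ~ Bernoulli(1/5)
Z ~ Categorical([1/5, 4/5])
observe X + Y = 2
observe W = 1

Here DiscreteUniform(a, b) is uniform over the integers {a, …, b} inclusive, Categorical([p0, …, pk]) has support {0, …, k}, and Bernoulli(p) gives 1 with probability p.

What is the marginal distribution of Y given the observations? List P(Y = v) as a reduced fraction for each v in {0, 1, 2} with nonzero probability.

Enumerate traces; 4 have nonzero weight after conditioning:
  (Y=1, X=1, W=1, Z=0) weight 4/375
  (Y=1, X=1, W=1, Z=1) weight 16/375
  (Y=2, X=0, W=1, Z=0) weight 2/225
  (Y=2, X=0, W=1, Z=1) weight 8/225
Group by Y:
  weight(Y=1) = 4/75
  weight(Y=2) = 2/45
Total weight = 4/75 + 2/45 = 22/225
P(Y=1 | obs) = 4/75 / 22/225 = 6/11
P(Y=2 | obs) = 2/45 / 22/225 = 5/11

P(Y=1) = 6/11, P(Y=2) = 5/11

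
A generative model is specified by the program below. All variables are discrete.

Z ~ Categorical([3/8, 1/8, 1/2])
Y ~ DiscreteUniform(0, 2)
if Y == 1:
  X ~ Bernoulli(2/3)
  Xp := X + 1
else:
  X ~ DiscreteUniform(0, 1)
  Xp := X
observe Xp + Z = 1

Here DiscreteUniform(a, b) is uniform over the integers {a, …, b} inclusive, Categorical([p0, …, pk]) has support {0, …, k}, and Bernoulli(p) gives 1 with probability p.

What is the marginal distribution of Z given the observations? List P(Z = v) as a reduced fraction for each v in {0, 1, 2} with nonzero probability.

Enumerate traces; 5 have nonzero weight after conditioning:
  (Z=0, Y=0, X=1) weight 1/16
  (Z=0, Y=1, X=0) weight 1/24
  (Z=0, Y=2, X=1) weight 1/16
  (Z=1, Y=0, X=0) weight 1/48
  (Z=1, Y=2, X=0) weight 1/48
Group by Z:
  weight(Z=0) = 1/6
  weight(Z=1) = 1/24
Total weight = 1/6 + 1/24 = 5/24
P(Z=0 | obs) = 1/6 / 5/24 = 4/5
P(Z=1 | obs) = 1/24 / 5/24 = 1/5

P(Z=0) = 4/5, P(Z=1) = 1/5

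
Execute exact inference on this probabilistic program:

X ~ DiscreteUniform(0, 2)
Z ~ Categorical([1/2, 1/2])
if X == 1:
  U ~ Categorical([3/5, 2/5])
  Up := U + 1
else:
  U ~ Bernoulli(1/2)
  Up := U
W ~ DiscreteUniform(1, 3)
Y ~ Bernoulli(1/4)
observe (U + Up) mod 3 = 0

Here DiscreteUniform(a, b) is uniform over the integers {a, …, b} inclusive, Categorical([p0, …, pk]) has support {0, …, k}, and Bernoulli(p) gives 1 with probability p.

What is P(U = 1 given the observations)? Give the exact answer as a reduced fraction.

Enumerate traces; 36 have nonzero weight after conditioning:
  (X=0, Z=0, U=0, W=1, Y=0) weight 1/48
  (X=0, Z=0, U=0, W=1, Y=1) weight 1/144
  (X=0, Z=0, U=0, W=2, Y=0) weight 1/48
  (X=0, Z=0, U=0, W=2, Y=1) weight 1/144
  (X=0, Z=0, U=0, W=3, Y=0) weight 1/48
  (X=0, Z=0, U=0, W=3, Y=1) weight 1/144
  (X=0, Z=1, U=0, W=1, Y=0) weight 1/48
  (X=0, Z=1, U=0, W=1, Y=1) weight 1/144
  (X=1, Z=0, U=1, W=1, Y=0) weight 1/60
  … 27 more
Group by U:
  weight(U=0) = 1/3
  weight(U=1) = 2/15
Total weight = 1/3 + 2/15 = 7/15
P(U=0 | obs) = 1/3 / 7/15 = 5/7
P(U=1 | obs) = 2/15 / 7/15 = 2/7

P(U = 1 | obs) = 2/7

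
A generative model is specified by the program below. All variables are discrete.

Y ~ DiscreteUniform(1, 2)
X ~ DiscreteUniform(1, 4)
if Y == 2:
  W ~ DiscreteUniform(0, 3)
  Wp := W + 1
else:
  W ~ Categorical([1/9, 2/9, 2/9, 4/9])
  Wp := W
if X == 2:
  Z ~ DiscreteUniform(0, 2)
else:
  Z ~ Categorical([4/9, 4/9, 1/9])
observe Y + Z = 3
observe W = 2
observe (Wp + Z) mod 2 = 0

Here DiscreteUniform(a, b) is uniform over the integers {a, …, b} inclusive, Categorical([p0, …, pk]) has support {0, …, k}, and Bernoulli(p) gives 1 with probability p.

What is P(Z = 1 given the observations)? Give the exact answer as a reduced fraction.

Enumerate traces; 8 have nonzero weight after conditioning:
  (Y=1, X=1, W=2, Z=2) weight 1/324
  (Y=1, X=2, W=2, Z=2) weight 1/108
  (Y=1, X=3, W=2, Z=2) weight 1/324
  (Y=1, X=4, W=2, Z=2) weight 1/324
  (Y=2, X=1, W=2, Z=1) weight 1/72
  (Y=2, X=2, W=2, Z=1) weight 1/96
  (Y=2, X=3, W=2, Z=1) weight 1/72
  (Y=2, X=4, W=2, Z=1) weight 1/72
Group by Z:
  weight(Z=1) = 5/96
  weight(Z=2) = 1/54
Total weight = 5/96 + 1/54 = 61/864
P(Z=1 | obs) = 5/96 / 61/864 = 45/61
P(Z=2 | obs) = 1/54 / 61/864 = 16/61

P(Z = 1 | obs) = 45/61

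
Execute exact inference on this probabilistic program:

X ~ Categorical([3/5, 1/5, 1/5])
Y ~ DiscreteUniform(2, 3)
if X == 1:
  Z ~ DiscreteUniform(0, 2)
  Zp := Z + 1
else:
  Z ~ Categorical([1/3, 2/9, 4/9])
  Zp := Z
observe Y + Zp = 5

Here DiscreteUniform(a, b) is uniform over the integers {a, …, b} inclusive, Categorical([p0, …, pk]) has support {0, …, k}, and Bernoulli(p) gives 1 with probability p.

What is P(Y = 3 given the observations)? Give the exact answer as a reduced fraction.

P(Y = 3 | obs) = 19/22

Enumerate traces; 4 have nonzero weight after conditioning:
  (X=0, Y=3, Z=2) weight 2/15
  (X=1, Y=2, Z=2) weight 1/30
  (X=1, Y=3, Z=1) weight 1/30
  (X=2, Y=3, Z=2) weight 2/45
Group by Y:
  weight(Y=2) = 1/30
  weight(Y=3) = 19/90
Total weight = 1/30 + 19/90 = 11/45
P(Y=2 | obs) = 1/30 / 11/45 = 3/22
P(Y=3 | obs) = 19/90 / 11/45 = 19/22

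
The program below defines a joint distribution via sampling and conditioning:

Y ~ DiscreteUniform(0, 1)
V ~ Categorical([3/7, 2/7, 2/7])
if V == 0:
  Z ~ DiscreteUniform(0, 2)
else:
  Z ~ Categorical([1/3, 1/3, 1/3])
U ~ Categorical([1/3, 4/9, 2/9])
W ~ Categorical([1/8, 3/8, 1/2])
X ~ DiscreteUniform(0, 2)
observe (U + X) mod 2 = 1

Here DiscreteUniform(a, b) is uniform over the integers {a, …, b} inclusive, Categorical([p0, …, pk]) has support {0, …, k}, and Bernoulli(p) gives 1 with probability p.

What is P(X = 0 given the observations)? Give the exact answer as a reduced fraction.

P(X = 0 | obs) = 4/13

Enumerate traces; 216 have nonzero weight after conditioning:
  (Y=0, V=0, Z=0, U=0, W=0, X=1) weight 1/1008
  (Y=0, V=0, Z=0, U=0, W=1, X=1) weight 1/336
  (Y=0, V=0, Z=0, U=0, W=2, X=1) weight 1/252
  (Y=0, V=0, Z=0, U=1, W=0, X=0) weight 1/756
  (Y=0, V=0, Z=0, U=1, W=0, X=2) weight 1/756
  (Y=0, V=0, Z=0, U=1, W=1, X=0) weight 1/252
  (Y=0, V=0, Z=0, U=1, W=1, X=2) weight 1/252
  (Y=0, V=0, Z=0, U=1, W=2, X=0) weight 1/189
  … 208 more
Group by X:
  weight(X=0) = 4/27
  weight(X=1) = 5/27
  weight(X=2) = 4/27
Total weight = 4/27 + 5/27 + 4/27 = 13/27
P(X=0 | obs) = 4/27 / 13/27 = 4/13
P(X=1 | obs) = 5/27 / 13/27 = 5/13
P(X=2 | obs) = 4/27 / 13/27 = 4/13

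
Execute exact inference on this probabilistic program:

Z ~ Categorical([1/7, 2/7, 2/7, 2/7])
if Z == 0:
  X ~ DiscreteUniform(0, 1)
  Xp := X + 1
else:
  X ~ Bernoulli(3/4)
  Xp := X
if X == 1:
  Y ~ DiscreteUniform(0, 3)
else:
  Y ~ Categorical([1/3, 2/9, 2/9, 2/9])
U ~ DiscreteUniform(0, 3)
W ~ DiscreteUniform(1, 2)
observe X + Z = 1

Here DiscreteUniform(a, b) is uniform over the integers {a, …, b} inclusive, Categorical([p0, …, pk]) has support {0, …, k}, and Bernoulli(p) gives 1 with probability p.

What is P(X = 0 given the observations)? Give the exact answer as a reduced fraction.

Enumerate traces; 64 have nonzero weight after conditioning:
  (Z=0, X=1, Y=0, U=0, W=1) weight 1/448
  (Z=0, X=1, Y=0, U=0, W=2) weight 1/448
  (Z=0, X=1, Y=0, U=1, W=1) weight 1/448
  (Z=0, X=1, Y=0, U=1, W=2) weight 1/448
  (Z=0, X=1, Y=0, U=2, W=1) weight 1/448
  (Z=0, X=1, Y=0, U=2, W=2) weight 1/448
  (Z=0, X=1, Y=0, U=3, W=1) weight 1/448
  (Z=0, X=1, Y=0, U=3, W=2) weight 1/448
  (Z=1, X=0, Y=0, U=0, W=1) weight 1/336
  … 55 more
Group by X:
  weight(X=0) = 1/14
  weight(X=1) = 1/14
Total weight = 1/14 + 1/14 = 1/7
P(X=0 | obs) = 1/14 / 1/7 = 1/2
P(X=1 | obs) = 1/14 / 1/7 = 1/2

P(X = 0 | obs) = 1/2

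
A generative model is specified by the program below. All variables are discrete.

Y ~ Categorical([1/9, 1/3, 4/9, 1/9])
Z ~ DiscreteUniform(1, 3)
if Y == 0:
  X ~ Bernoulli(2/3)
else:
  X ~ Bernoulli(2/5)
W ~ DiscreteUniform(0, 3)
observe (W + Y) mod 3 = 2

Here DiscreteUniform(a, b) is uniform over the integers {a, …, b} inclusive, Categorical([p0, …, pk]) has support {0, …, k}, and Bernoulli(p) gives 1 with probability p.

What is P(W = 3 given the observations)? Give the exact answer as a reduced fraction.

Enumerate traces; 30 have nonzero weight after conditioning:
  (Y=0, Z=1, X=0, W=2) weight 1/324
  (Y=0, Z=1, X=1, W=2) weight 1/162
  (Y=0, Z=2, X=0, W=2) weight 1/324
  (Y=0, Z=2, X=1, W=2) weight 1/162
  (Y=0, Z=3, X=0, W=2) weight 1/324
  (Y=0, Z=3, X=1, W=2) weight 1/162
  (Y=1, Z=1, X=0, W=1) weight 1/60
  (Y=1, Z=1, X=1, W=1) weight 1/90
  (Y=2, Z=1, X=0, W=0) weight 1/45
  (Y=2, Z=1, X=0, W=3) weight 1/45
  … 20 more
Group by W:
  weight(W=0) = 1/9
  weight(W=1) = 1/12
  weight(W=2) = 1/18
  weight(W=3) = 1/9
Total weight = 1/9 + 1/12 + 1/18 + 1/9 = 13/36
P(W=0 | obs) = 1/9 / 13/36 = 4/13
P(W=1 | obs) = 1/12 / 13/36 = 3/13
P(W=2 | obs) = 1/18 / 13/36 = 2/13
P(W=3 | obs) = 1/9 / 13/36 = 4/13

P(W = 3 | obs) = 4/13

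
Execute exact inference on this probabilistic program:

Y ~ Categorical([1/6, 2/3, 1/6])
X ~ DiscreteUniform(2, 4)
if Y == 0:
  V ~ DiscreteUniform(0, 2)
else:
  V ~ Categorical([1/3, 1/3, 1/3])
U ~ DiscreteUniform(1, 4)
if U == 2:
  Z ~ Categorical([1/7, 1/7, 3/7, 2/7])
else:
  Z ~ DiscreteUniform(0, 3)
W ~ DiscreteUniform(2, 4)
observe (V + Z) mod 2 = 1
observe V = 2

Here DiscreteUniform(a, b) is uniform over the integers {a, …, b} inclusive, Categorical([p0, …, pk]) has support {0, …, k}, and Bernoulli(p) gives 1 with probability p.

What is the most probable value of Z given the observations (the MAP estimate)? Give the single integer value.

argmax_v P(Z = v | obs) = 3

Enumerate traces; 216 have nonzero weight after conditioning:
  (Y=0, X=2, V=2, U=1, Z=1, W=2) weight 1/2592
  (Y=0, X=2, V=2, U=1, Z=1, W=3) weight 1/2592
  (Y=0, X=2, V=2, U=1, Z=1, W=4) weight 1/2592
  (Y=0, X=2, V=2, U=1, Z=3, W=2) weight 1/2592
  (Y=0, X=2, V=2, U=1, Z=3, W=3) weight 1/2592
  (Y=0, X=2, V=2, U=1, Z=3, W=4) weight 1/2592
  (Y=0, X=2, V=2, U=2, Z=1, W=2) weight 1/4536
  (Y=0, X=2, V=2, U=2, Z=1, W=3) weight 1/4536
  … 208 more
Group by Z:
  weight(Z=1) = 25/336
  weight(Z=3) = 29/336
Total weight = 25/336 + 29/336 = 9/56
P(Z=1 | obs) = 25/336 / 9/56 = 25/54
P(Z=3 | obs) = 29/336 / 9/56 = 29/54
argmax = 3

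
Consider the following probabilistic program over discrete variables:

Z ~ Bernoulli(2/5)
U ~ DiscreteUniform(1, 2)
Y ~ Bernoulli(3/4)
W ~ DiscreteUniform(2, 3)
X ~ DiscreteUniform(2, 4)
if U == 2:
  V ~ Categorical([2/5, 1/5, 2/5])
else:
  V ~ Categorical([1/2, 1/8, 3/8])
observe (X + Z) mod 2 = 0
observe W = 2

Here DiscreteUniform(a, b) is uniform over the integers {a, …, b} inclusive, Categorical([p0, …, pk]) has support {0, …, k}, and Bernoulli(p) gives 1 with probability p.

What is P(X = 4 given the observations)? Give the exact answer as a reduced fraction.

Enumerate traces; 36 have nonzero weight after conditioning:
  (Z=0, U=1, Y=0, W=2, X=2, V=0) weight 1/160
  (Z=0, U=1, Y=0, W=2, X=2, V=1) weight 1/640
  (Z=0, U=1, Y=0, W=2, X=2, V=2) weight 3/640
  (Z=0, U=1, Y=0, W=2, X=4, V=0) weight 1/160
  (Z=0, U=1, Y=0, W=2, X=4, V=1) weight 1/640
  (Z=0, U=1, Y=0, W=2, X=4, V=2) weight 3/640
  (Z=0, U=1, Y=1, W=2, X=2, V=0) weight 3/160
  (Z=0, U=1, Y=1, W=2, X=2, V=1) weight 3/640
  (Z=1, U=1, Y=0, W=2, X=3, V=0) weight 1/240
  … 27 more
Group by X:
  weight(X=2) = 1/10
  weight(X=3) = 1/15
  weight(X=4) = 1/10
Total weight = 1/10 + 1/15 + 1/10 = 4/15
P(X=2 | obs) = 1/10 / 4/15 = 3/8
P(X=3 | obs) = 1/15 / 4/15 = 1/4
P(X=4 | obs) = 1/10 / 4/15 = 3/8

P(X = 4 | obs) = 3/8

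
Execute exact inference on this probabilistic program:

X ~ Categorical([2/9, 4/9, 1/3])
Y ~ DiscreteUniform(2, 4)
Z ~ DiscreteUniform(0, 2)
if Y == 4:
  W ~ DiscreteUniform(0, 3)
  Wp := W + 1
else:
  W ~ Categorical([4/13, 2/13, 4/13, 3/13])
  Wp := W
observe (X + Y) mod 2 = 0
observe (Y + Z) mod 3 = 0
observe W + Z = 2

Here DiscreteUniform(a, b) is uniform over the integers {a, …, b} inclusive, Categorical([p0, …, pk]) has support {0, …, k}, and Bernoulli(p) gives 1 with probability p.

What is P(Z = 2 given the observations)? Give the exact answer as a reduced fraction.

P(Z = 2 | obs) = 5/13

Enumerate traces; 5 have nonzero weight after conditioning:
  (X=0, Y=2, Z=1, W=1) weight 4/1053
  (X=0, Y=4, Z=2, W=0) weight 1/162
  (X=1, Y=3, Z=0, W=2) weight 16/1053
  (X=2, Y=2, Z=1, W=1) weight 2/351
  (X=2, Y=4, Z=2, W=0) weight 1/108
Group by Z:
  weight(Z=0) = 16/1053
  weight(Z=1) = 10/1053
  weight(Z=2) = 5/324
Total weight = 16/1053 + 10/1053 + 5/324 = 13/324
P(Z=0 | obs) = 16/1053 / 13/324 = 64/169
P(Z=1 | obs) = 10/1053 / 13/324 = 40/169
P(Z=2 | obs) = 5/324 / 13/324 = 5/13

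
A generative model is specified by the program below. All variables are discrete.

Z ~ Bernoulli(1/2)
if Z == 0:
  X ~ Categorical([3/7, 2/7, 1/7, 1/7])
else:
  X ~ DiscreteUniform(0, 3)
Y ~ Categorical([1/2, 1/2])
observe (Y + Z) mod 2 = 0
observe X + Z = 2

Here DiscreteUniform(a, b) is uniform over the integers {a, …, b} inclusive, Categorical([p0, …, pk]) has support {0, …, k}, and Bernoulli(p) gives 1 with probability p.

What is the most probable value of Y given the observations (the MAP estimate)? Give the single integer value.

argmax_v P(Y = v | obs) = 1

Enumerate traces; 2 have nonzero weight after conditioning:
  (Z=0, X=2, Y=0) weight 1/28
  (Z=1, X=1, Y=1) weight 1/16
Group by Y:
  weight(Y=0) = 1/28
  weight(Y=1) = 1/16
Total weight = 1/28 + 1/16 = 11/112
P(Y=0 | obs) = 1/28 / 11/112 = 4/11
P(Y=1 | obs) = 1/16 / 11/112 = 7/11
argmax = 1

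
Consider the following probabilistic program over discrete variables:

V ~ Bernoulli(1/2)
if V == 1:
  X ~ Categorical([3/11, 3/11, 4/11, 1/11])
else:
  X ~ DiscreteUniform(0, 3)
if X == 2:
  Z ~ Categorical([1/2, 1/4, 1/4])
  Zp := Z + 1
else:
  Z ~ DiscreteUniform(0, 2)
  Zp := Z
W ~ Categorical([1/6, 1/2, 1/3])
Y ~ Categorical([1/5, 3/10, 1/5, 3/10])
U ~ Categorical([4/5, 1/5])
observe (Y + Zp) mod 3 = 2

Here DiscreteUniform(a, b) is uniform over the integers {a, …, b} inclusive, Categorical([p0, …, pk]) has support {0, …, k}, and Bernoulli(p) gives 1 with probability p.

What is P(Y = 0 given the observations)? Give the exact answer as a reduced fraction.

P(Y = 0 | obs) = 650/3493

Enumerate traces; 192 have nonzero weight after conditioning:
  (V=0, X=0, Z=0, W=0, Y=2, U=0) weight 1/900
  (V=0, X=0, Z=0, W=0, Y=2, U=1) weight 1/3600
  (V=0, X=0, Z=0, W=1, Y=2, U=0) weight 1/300
  (V=0, X=0, Z=0, W=1, Y=2, U=1) weight 1/1200
  (V=0, X=0, Z=0, W=2, Y=2, U=0) weight 1/450
  (V=0, X=0, Z=0, W=2, Y=2, U=1) weight 1/1800
  (V=0, X=0, Z=1, W=0, Y=1, U=0) weight 1/600
  (V=0, X=0, Z=1, W=0, Y=1, U=1) weight 1/2400
  (V=0, X=0, Z=2, W=0, Y=0, U=0) weight 1/900
  (V=0, X=0, Z=2, W=0, Y=3, U=0) weight 1/600
  … 182 more
Group by Y:
  weight(Y=0) = 65/1056
  weight(Y=1) = 203/1760
  weight(Y=2) = 65/1056
  weight(Y=3) = 65/704
Total weight = 65/1056 + 203/1760 + 65/1056 + 65/704 = 3493/10560
P(Y=0 | obs) = 65/1056 / 3493/10560 = 650/3493
P(Y=1 | obs) = 203/1760 / 3493/10560 = 174/499
P(Y=2 | obs) = 65/1056 / 3493/10560 = 650/3493
P(Y=3 | obs) = 65/704 / 3493/10560 = 975/3493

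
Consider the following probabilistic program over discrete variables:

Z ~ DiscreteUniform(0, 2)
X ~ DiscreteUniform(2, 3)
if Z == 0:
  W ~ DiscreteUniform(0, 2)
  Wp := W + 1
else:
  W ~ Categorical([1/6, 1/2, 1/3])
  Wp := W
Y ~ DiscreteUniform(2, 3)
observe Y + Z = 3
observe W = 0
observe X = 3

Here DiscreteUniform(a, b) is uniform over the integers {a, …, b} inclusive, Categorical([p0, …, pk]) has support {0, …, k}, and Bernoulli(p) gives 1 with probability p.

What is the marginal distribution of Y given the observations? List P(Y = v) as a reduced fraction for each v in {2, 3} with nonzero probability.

P(Y=2) = 1/3, P(Y=3) = 2/3

Enumerate traces; 2 have nonzero weight after conditioning:
  (Z=0, X=3, W=0, Y=3) weight 1/36
  (Z=1, X=3, W=0, Y=2) weight 1/72
Group by Y:
  weight(Y=2) = 1/72
  weight(Y=3) = 1/36
Total weight = 1/72 + 1/36 = 1/24
P(Y=2 | obs) = 1/72 / 1/24 = 1/3
P(Y=3 | obs) = 1/36 / 1/24 = 2/3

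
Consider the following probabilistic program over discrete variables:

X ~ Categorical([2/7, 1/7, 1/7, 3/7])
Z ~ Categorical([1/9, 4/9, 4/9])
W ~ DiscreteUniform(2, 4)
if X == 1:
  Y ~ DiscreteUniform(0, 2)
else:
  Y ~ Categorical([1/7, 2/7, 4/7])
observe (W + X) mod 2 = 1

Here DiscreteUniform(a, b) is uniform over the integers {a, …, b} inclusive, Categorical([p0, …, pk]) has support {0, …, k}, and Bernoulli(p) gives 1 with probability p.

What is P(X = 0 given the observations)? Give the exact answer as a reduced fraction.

Enumerate traces; 54 have nonzero weight after conditioning:
  (X=0, Z=0, W=3, Y=0) weight 2/1323
  (X=0, Z=0, W=3, Y=1) weight 4/1323
  (X=0, Z=0, W=3, Y=2) weight 8/1323
  (X=0, Z=1, W=3, Y=0) weight 8/1323
  (X=0, Z=1, W=3, Y=1) weight 16/1323
  (X=0, Z=1, W=3, Y=2) weight 32/1323
  (X=0, Z=2, W=3, Y=0) weight 8/1323
  (X=0, Z=2, W=3, Y=1) weight 16/1323
  (X=1, Z=0, W=2, Y=0) weight 1/567
  (X=2, Z=0, W=3, Y=0) weight 1/1323
  … 44 more
Group by X:
  weight(X=0) = 2/21
  weight(X=1) = 2/21
  weight(X=2) = 1/21
  weight(X=3) = 2/7
Total weight = 2/21 + 2/21 + 1/21 + 2/7 = 11/21
P(X=0 | obs) = 2/21 / 11/21 = 2/11
P(X=1 | obs) = 2/21 / 11/21 = 2/11
P(X=2 | obs) = 1/21 / 11/21 = 1/11
P(X=3 | obs) = 2/7 / 11/21 = 6/11

P(X = 0 | obs) = 2/11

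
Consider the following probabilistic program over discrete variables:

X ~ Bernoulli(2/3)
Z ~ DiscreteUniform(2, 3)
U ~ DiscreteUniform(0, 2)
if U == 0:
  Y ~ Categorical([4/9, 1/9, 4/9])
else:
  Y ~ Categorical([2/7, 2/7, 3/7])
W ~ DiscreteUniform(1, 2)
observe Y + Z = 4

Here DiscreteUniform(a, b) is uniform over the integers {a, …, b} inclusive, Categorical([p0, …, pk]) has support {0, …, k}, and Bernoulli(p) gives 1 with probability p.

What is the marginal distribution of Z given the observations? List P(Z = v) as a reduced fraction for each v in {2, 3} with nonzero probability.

Enumerate traces; 24 have nonzero weight after conditioning:
  (X=0, Z=2, U=0, Y=2, W=1) weight 1/81
  (X=0, Z=2, U=0, Y=2, W=2) weight 1/81
  (X=0, Z=2, U=1, Y=2, W=1) weight 1/84
  (X=0, Z=2, U=1, Y=2, W=2) weight 1/84
  (X=0, Z=2, U=2, Y=2, W=1) weight 1/84
  (X=0, Z=2, U=2, Y=2, W=2) weight 1/84
  (X=0, Z=3, U=0, Y=1, W=1) weight 1/324
  (X=0, Z=3, U=0, Y=1, W=2) weight 1/324
  … 16 more
Group by Z:
  weight(Z=2) = 41/189
  weight(Z=3) = 43/378
Total weight = 41/189 + 43/378 = 125/378
P(Z=2 | obs) = 41/189 / 125/378 = 82/125
P(Z=3 | obs) = 43/378 / 125/378 = 43/125

P(Z=2) = 82/125, P(Z=3) = 43/125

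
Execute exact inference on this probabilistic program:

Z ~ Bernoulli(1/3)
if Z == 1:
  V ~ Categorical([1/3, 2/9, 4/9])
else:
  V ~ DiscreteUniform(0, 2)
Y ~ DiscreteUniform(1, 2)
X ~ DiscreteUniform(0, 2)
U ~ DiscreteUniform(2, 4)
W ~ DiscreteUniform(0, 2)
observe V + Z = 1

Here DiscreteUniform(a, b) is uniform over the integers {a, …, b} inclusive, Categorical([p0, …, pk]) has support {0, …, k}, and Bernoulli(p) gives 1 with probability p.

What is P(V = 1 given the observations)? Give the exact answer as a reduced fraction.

Enumerate traces; 108 have nonzero weight after conditioning:
  (Z=0, V=1, Y=1, X=0, U=2, W=0) weight 1/243
  (Z=0, V=1, Y=1, X=0, U=2, W=1) weight 1/243
  (Z=0, V=1, Y=1, X=0, U=2, W=2) weight 1/243
  (Z=0, V=1, Y=1, X=0, U=3, W=0) weight 1/243
  (Z=0, V=1, Y=1, X=0, U=3, W=1) weight 1/243
  (Z=0, V=1, Y=1, X=0, U=3, W=2) weight 1/243
  (Z=0, V=1, Y=1, X=0, U=4, W=0) weight 1/243
  (Z=0, V=1, Y=1, X=0, U=4, W=1) weight 1/243
  (Z=1, V=0, Y=1, X=0, U=2, W=0) weight 1/486
  … 99 more
Group by V:
  weight(V=0) = 1/9
  weight(V=1) = 2/9
Total weight = 1/9 + 2/9 = 1/3
P(V=0 | obs) = 1/9 / 1/3 = 1/3
P(V=1 | obs) = 2/9 / 1/3 = 2/3

P(V = 1 | obs) = 2/3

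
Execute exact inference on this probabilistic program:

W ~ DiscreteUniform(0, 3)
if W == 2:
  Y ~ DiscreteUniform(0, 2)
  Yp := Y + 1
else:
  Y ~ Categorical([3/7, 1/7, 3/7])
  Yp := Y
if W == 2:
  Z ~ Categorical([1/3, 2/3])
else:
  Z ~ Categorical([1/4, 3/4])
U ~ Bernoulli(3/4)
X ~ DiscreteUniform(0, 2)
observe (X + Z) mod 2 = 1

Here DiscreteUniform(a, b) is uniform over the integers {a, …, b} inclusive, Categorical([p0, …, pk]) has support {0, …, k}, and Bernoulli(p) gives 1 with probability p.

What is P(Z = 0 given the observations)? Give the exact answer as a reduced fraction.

Enumerate traces; 72 have nonzero weight after conditioning:
  (W=0, Y=0, Z=0, U=0, X=1) weight 1/448
  (W=0, Y=0, Z=0, U=1, X=1) weight 3/448
  (W=0, Y=0, Z=1, U=0, X=0) weight 3/448
  (W=0, Y=0, Z=1, U=0, X=2) weight 3/448
  (W=0, Y=0, Z=1, U=1, X=0) weight 9/448
  (W=0, Y=0, Z=1, U=1, X=2) weight 9/448
  (W=0, Y=1, Z=0, U=0, X=1) weight 1/1344
  (W=0, Y=1, Z=0, U=1, X=1) weight 1/448
  … 64 more
Group by Z:
  weight(Z=0) = 13/144
  weight(Z=1) = 35/72
Total weight = 13/144 + 35/72 = 83/144
P(Z=0 | obs) = 13/144 / 83/144 = 13/83
P(Z=1 | obs) = 35/72 / 83/144 = 70/83

P(Z = 0 | obs) = 13/83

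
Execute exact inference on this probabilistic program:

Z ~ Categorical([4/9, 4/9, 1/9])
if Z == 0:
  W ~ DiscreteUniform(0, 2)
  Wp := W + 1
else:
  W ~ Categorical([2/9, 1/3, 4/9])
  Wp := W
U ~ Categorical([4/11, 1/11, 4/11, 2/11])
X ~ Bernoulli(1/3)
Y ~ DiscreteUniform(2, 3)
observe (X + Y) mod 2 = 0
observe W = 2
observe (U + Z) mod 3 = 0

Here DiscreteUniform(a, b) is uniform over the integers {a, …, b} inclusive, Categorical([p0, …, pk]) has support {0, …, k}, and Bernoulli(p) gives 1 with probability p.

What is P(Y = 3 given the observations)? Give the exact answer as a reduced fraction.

Enumerate traces; 8 have nonzero weight after conditioning:
  (Z=0, W=2, U=0, X=0, Y=2) weight 16/891
  (Z=0, W=2, U=0, X=1, Y=3) weight 8/891
  (Z=0, W=2, U=3, X=0, Y=2) weight 8/891
  (Z=0, W=2, U=3, X=1, Y=3) weight 4/891
  (Z=1, W=2, U=2, X=0, Y=2) weight 64/2673
  (Z=1, W=2, U=2, X=1, Y=3) weight 32/2673
  (Z=2, W=2, U=1, X=0, Y=2) weight 4/2673
  (Z=2, W=2, U=1, X=1, Y=3) weight 2/2673
Group by Y:
  weight(Y=2) = 140/2673
  weight(Y=3) = 70/2673
Total weight = 140/2673 + 70/2673 = 70/891
P(Y=2 | obs) = 140/2673 / 70/891 = 2/3
P(Y=3 | obs) = 70/2673 / 70/891 = 1/3

P(Y = 3 | obs) = 1/3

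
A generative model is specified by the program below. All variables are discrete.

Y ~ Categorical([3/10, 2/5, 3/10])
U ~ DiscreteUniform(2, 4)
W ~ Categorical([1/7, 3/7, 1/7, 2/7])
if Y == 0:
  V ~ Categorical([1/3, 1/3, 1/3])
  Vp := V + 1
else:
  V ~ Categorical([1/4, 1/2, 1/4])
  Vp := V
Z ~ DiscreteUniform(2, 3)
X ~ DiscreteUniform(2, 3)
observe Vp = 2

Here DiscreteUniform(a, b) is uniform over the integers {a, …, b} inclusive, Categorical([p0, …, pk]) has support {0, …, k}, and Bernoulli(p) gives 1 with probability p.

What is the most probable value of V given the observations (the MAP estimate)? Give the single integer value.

argmax_v P(V = v | obs) = 2

Enumerate traces; 144 have nonzero weight after conditioning:
  (Y=0, U=2, W=0, V=1, Z=2, X=2) weight 1/840
  (Y=0, U=2, W=0, V=1, Z=2, X=3) weight 1/840
  (Y=0, U=2, W=0, V=1, Z=3, X=2) weight 1/840
  (Y=0, U=2, W=0, V=1, Z=3, X=3) weight 1/840
  (Y=0, U=2, W=1, V=1, Z=2, X=2) weight 1/280
  (Y=0, U=2, W=1, V=1, Z=2, X=3) weight 1/280
  (Y=0, U=2, W=1, V=1, Z=3, X=2) weight 1/280
  (Y=0, U=2, W=1, V=1, Z=3, X=3) weight 1/280
  (Y=1, U=2, W=0, V=2, Z=2, X=2) weight 1/840
  … 135 more
Group by V:
  weight(V=1) = 1/10
  weight(V=2) = 7/40
Total weight = 1/10 + 7/40 = 11/40
P(V=1 | obs) = 1/10 / 11/40 = 4/11
P(V=2 | obs) = 7/40 / 11/40 = 7/11
argmax = 2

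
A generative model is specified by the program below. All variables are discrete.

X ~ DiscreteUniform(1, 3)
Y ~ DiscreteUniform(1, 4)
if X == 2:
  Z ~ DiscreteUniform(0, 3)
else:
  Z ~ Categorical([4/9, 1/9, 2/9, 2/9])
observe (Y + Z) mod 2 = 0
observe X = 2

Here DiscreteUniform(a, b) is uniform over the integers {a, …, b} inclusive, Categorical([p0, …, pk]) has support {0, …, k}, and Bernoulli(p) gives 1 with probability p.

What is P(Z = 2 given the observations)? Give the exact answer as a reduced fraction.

P(Z = 2 | obs) = 1/4

Enumerate traces; 8 have nonzero weight after conditioning:
  (X=2, Y=1, Z=1) weight 1/48
  (X=2, Y=1, Z=3) weight 1/48
  (X=2, Y=2, Z=0) weight 1/48
  (X=2, Y=2, Z=2) weight 1/48
  (X=2, Y=3, Z=1) weight 1/48
  (X=2, Y=3, Z=3) weight 1/48
  (X=2, Y=4, Z=0) weight 1/48
  (X=2, Y=4, Z=2) weight 1/48
Group by Z:
  weight(Z=0) = 1/24
  weight(Z=1) = 1/24
  weight(Z=2) = 1/24
  weight(Z=3) = 1/24
Total weight = 1/24 + 1/24 + 1/24 + 1/24 = 1/6
P(Z=0 | obs) = 1/24 / 1/6 = 1/4
P(Z=1 | obs) = 1/24 / 1/6 = 1/4
P(Z=2 | obs) = 1/24 / 1/6 = 1/4
P(Z=3 | obs) = 1/24 / 1/6 = 1/4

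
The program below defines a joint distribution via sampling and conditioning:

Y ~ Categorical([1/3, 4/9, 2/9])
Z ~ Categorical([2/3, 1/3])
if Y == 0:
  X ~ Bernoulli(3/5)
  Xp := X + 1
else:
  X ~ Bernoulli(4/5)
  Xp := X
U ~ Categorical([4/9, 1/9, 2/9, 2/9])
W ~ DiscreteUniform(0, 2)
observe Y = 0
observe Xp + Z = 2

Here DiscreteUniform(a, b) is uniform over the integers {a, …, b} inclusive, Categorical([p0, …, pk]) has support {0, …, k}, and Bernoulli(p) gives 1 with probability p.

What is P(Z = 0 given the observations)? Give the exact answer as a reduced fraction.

Enumerate traces; 24 have nonzero weight after conditioning:
  (Y=0, Z=0, X=1, U=0, W=0) weight 8/405
  (Y=0, Z=0, X=1, U=0, W=1) weight 8/405
  (Y=0, Z=0, X=1, U=0, W=2) weight 8/405
  (Y=0, Z=0, X=1, U=1, W=0) weight 2/405
  (Y=0, Z=0, X=1, U=1, W=1) weight 2/405
  (Y=0, Z=0, X=1, U=1, W=2) weight 2/405
  (Y=0, Z=0, X=1, U=2, W=0) weight 4/405
  (Y=0, Z=0, X=1, U=2, W=1) weight 4/405
  (Y=0, Z=1, X=0, U=0, W=0) weight 8/1215
  … 15 more
Group by Z:
  weight(Z=0) = 2/15
  weight(Z=1) = 2/45
Total weight = 2/15 + 2/45 = 8/45
P(Z=0 | obs) = 2/15 / 8/45 = 3/4
P(Z=1 | obs) = 2/45 / 8/45 = 1/4

P(Z = 0 | obs) = 3/4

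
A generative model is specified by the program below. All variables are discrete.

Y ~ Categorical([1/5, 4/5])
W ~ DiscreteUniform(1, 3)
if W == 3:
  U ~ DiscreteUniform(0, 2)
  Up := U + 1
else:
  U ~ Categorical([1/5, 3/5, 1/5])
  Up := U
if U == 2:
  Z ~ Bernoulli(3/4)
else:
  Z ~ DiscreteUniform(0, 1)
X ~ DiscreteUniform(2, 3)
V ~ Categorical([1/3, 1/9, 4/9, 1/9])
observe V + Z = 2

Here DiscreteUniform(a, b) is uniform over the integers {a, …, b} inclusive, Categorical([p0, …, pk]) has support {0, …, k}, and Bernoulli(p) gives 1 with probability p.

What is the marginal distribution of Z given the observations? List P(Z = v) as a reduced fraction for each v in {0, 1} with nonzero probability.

P(Z=0) = 316/417, P(Z=1) = 101/417

Enumerate traces; 72 have nonzero weight after conditioning:
  (Y=0, W=1, U=0, Z=0, X=2, V=2) weight 1/675
  (Y=0, W=1, U=0, Z=0, X=3, V=2) weight 1/675
  (Y=0, W=1, U=0, Z=1, X=2, V=1) weight 1/2700
  (Y=0, W=1, U=0, Z=1, X=3, V=1) weight 1/2700
  (Y=0, W=1, U=1, Z=0, X=2, V=2) weight 1/225
  (Y=0, W=1, U=1, Z=0, X=3, V=2) weight 1/225
  (Y=0, W=1, U=1, Z=1, X=2, V=1) weight 1/900
  (Y=0, W=1, U=1, Z=1, X=3, V=1) weight 1/900
  … 64 more
Group by Z:
  weight(Z=0) = 79/405
  weight(Z=1) = 101/1620
Total weight = 79/405 + 101/1620 = 139/540
P(Z=0 | obs) = 79/405 / 139/540 = 316/417
P(Z=1 | obs) = 101/1620 / 139/540 = 101/417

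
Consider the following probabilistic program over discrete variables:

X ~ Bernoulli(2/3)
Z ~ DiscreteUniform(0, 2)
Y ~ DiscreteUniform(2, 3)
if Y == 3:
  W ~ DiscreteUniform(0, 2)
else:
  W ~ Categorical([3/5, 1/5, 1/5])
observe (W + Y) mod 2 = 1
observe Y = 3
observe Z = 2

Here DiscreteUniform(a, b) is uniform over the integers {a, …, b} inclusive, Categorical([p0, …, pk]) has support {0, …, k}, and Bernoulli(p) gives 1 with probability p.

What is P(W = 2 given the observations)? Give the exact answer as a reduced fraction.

P(W = 2 | obs) = 1/2

Enumerate traces; 4 have nonzero weight after conditioning:
  (X=0, Z=2, Y=3, W=0) weight 1/54
  (X=0, Z=2, Y=3, W=2) weight 1/54
  (X=1, Z=2, Y=3, W=0) weight 1/27
  (X=1, Z=2, Y=3, W=2) weight 1/27
Group by W:
  weight(W=0) = 1/18
  weight(W=2) = 1/18
Total weight = 1/18 + 1/18 = 1/9
P(W=0 | obs) = 1/18 / 1/9 = 1/2
P(W=2 | obs) = 1/18 / 1/9 = 1/2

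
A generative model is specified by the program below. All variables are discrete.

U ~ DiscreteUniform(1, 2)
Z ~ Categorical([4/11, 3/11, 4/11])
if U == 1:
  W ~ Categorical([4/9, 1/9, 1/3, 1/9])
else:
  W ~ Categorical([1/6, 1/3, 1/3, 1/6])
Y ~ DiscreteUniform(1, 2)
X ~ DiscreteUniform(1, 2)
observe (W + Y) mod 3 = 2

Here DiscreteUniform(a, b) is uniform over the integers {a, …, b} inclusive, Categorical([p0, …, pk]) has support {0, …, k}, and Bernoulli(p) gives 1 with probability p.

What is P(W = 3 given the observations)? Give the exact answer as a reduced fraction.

Enumerate traces; 36 have nonzero weight after conditioning:
  (U=1, Z=0, W=0, Y=2, X=1) weight 2/99
  (U=1, Z=0, W=0, Y=2, X=2) weight 2/99
  (U=1, Z=0, W=1, Y=1, X=1) weight 1/198
  (U=1, Z=0, W=1, Y=1, X=2) weight 1/198
  (U=1, Z=0, W=3, Y=2, X=1) weight 1/198
  (U=1, Z=0, W=3, Y=2, X=2) weight 1/198
  (U=1, Z=1, W=0, Y=2, X=1) weight 1/66
  (U=1, Z=1, W=0, Y=2, X=2) weight 1/66
  … 28 more
Group by W:
  weight(W=0) = 11/72
  weight(W=1) = 1/9
  weight(W=3) = 5/72
Total weight = 11/72 + 1/9 + 5/72 = 1/3
P(W=0 | obs) = 11/72 / 1/3 = 11/24
P(W=1 | obs) = 1/9 / 1/3 = 1/3
P(W=3 | obs) = 5/72 / 1/3 = 5/24

P(W = 3 | obs) = 5/24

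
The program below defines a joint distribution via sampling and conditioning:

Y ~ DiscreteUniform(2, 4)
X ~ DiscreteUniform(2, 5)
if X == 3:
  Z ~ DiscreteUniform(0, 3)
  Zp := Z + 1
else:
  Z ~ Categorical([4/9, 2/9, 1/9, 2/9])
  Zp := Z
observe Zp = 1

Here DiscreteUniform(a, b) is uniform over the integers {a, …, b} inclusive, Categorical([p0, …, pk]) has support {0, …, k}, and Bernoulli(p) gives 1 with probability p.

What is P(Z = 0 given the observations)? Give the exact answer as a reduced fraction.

Enumerate traces; 12 have nonzero weight after conditioning:
  (Y=2, X=2, Z=1) weight 1/54
  (Y=2, X=3, Z=0) weight 1/48
  (Y=2, X=4, Z=1) weight 1/54
  (Y=2, X=5, Z=1) weight 1/54
  (Y=3, X=2, Z=1) weight 1/54
  (Y=3, X=3, Z=0) weight 1/48
  (Y=3, X=4, Z=1) weight 1/54
  (Y=3, X=5, Z=1) weight 1/54
  … 4 more
Group by Z:
  weight(Z=0) = 1/16
  weight(Z=1) = 1/6
Total weight = 1/16 + 1/6 = 11/48
P(Z=0 | obs) = 1/16 / 11/48 = 3/11
P(Z=1 | obs) = 1/6 / 11/48 = 8/11

P(Z = 0 | obs) = 3/11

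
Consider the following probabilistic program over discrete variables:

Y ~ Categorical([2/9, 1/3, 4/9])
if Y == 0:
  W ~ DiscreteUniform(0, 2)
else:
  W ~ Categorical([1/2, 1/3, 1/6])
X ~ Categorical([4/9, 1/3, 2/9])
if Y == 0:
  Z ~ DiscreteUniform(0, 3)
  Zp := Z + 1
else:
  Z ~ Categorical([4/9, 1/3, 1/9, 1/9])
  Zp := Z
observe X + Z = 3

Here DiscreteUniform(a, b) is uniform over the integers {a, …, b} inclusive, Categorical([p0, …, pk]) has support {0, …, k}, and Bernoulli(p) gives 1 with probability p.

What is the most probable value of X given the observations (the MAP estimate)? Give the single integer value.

argmax_v P(X = v | obs) = 2

Enumerate traces; 27 have nonzero weight after conditioning:
  (Y=0, W=0, X=0, Z=3) weight 2/243
  (Y=0, W=0, X=1, Z=2) weight 1/162
  (Y=0, W=0, X=2, Z=1) weight 1/243
  (Y=0, W=1, X=0, Z=3) weight 2/243
  (Y=0, W=1, X=1, Z=2) weight 1/162
  (Y=0, W=1, X=2, Z=1) weight 1/243
  (Y=0, W=2, X=0, Z=3) weight 2/243
  (Y=0, W=2, X=1, Z=2) weight 1/162
  … 19 more
Group by X:
  weight(X=0) = 46/729
  weight(X=1) = 23/486
  weight(X=2) = 17/243
Total weight = 46/729 + 23/486 + 17/243 = 263/1458
P(X=0 | obs) = 46/729 / 263/1458 = 92/263
P(X=1 | obs) = 23/486 / 263/1458 = 69/263
P(X=2 | obs) = 17/243 / 263/1458 = 102/263
argmax = 2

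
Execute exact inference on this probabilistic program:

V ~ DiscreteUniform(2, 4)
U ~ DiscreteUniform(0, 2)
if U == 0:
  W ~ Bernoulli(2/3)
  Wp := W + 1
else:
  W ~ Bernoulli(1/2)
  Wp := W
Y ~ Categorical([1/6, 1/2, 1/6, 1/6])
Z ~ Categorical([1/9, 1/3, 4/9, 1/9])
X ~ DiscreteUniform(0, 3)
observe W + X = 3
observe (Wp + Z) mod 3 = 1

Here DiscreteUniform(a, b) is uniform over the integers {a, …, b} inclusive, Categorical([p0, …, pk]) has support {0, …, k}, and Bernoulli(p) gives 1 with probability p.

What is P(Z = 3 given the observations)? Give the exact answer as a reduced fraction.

Enumerate traces; 108 have nonzero weight after conditioning:
  (V=2, U=0, W=0, Y=0, Z=0, X=3) weight 1/5832
  (V=2, U=0, W=0, Y=0, Z=3, X=3) weight 1/5832
  (V=2, U=0, W=0, Y=1, Z=0, X=3) weight 1/1944
  (V=2, U=0, W=0, Y=1, Z=3, X=3) weight 1/1944
  (V=2, U=0, W=0, Y=2, Z=0, X=3) weight 1/5832
  (V=2, U=0, W=0, Y=2, Z=3, X=3) weight 1/5832
  (V=2, U=0, W=0, Y=3, Z=0, X=3) weight 1/5832
  (V=2, U=0, W=0, Y=3, Z=3, X=3) weight 1/5832
  (V=2, U=0, W=1, Y=0, Z=2, X=2) weight 1/729
  (V=2, U=1, W=0, Y=0, Z=1, X=3) weight 1/1296
  … 98 more
Group by Z:
  weight(Z=0) = 1/81
  weight(Z=1) = 1/36
  weight(Z=2) = 2/81
  weight(Z=3) = 1/81
Total weight = 1/81 + 1/36 + 2/81 + 1/81 = 25/324
P(Z=0 | obs) = 1/81 / 25/324 = 4/25
P(Z=1 | obs) = 1/36 / 25/324 = 9/25
P(Z=2 | obs) = 2/81 / 25/324 = 8/25
P(Z=3 | obs) = 1/81 / 25/324 = 4/25

P(Z = 3 | obs) = 4/25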